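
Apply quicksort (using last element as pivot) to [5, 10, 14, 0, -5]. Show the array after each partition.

Partition 1: pivot=-5 at index 0 -> [-5, 10, 14, 0, 5]
Partition 2: pivot=5 at index 2 -> [-5, 0, 5, 10, 14]
Partition 3: pivot=14 at index 4 -> [-5, 0, 5, 10, 14]


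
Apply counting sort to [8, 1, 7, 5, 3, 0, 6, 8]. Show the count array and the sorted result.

Count array: [1, 1, 0, 1, 0, 1, 1, 1, 2]
(count[i] = number of elements equal to i)
Cumulative count: [1, 2, 2, 3, 3, 4, 5, 6, 8]
Sorted: [0, 1, 3, 5, 6, 7, 8, 8]


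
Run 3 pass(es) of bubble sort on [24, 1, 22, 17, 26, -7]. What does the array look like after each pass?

After pass 1: [1, 22, 17, 24, -7, 26] (4 swaps)
After pass 2: [1, 17, 22, -7, 24, 26] (2 swaps)
After pass 3: [1, 17, -7, 22, 24, 26] (1 swaps)
Total swaps: 7


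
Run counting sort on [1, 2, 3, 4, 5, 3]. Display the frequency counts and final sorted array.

Count array: [0, 1, 1, 2, 1, 1]
(count[i] = number of elements equal to i)
Cumulative count: [0, 1, 2, 4, 5, 6]
Sorted: [1, 2, 3, 3, 4, 5]


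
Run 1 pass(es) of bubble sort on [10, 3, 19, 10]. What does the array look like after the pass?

After pass 1: [3, 10, 10, 19] (2 swaps)
Total swaps: 2


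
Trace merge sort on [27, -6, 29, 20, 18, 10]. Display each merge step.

Divide and conquer:
  Merge [-6] + [29] -> [-6, 29]
  Merge [27] + [-6, 29] -> [-6, 27, 29]
  Merge [18] + [10] -> [10, 18]
  Merge [20] + [10, 18] -> [10, 18, 20]
  Merge [-6, 27, 29] + [10, 18, 20] -> [-6, 10, 18, 20, 27, 29]


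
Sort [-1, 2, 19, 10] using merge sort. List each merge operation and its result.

Divide and conquer:
  Merge [-1] + [2] -> [-1, 2]
  Merge [19] + [10] -> [10, 19]
  Merge [-1, 2] + [10, 19] -> [-1, 2, 10, 19]


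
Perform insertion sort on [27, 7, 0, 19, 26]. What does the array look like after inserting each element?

First element 27 is already 'sorted'
Insert 7: shifted 1 elements -> [7, 27, 0, 19, 26]
Insert 0: shifted 2 elements -> [0, 7, 27, 19, 26]
Insert 19: shifted 1 elements -> [0, 7, 19, 27, 26]
Insert 26: shifted 1 elements -> [0, 7, 19, 26, 27]


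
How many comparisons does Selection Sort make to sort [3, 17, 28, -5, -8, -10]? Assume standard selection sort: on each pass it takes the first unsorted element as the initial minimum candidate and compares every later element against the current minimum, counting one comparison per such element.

Pass 1: scan indices 1..5 for the minimum = 5 comparison(s); min is -10, place at index 0 -> [-10, 17, 28, -5, -8, 3]
Pass 2: scan indices 2..5 for the minimum = 4 comparison(s); min is -8, place at index 1 -> [-10, -8, 28, -5, 17, 3]
Pass 3: scan indices 3..5 for the minimum = 3 comparison(s); min is -5, place at index 2 -> [-10, -8, -5, 28, 17, 3]
Pass 4: scan indices 4..5 for the minimum = 2 comparison(s); min is 3, place at index 3 -> [-10, -8, -5, 3, 17, 28]
Pass 5: scan indices 5..5 for the minimum = 1 comparison(s); min is 17, place at index 4 -> [-10, -8, -5, 3, 17, 28]
Selection sort always scans the whole unsorted suffix, so the count is (n-1) + (n-2) + ... + 1 = n(n-1)/2 = 6*5/2 = 15 regardless of the input order.
Total comparisons: 5 + 4 + 3 + 2 + 1 = 15


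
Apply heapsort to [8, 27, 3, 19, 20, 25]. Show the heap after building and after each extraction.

Build heap: [27, 20, 25, 19, 8, 3]
Extract 27: [25, 20, 3, 19, 8, 27]
Extract 25: [20, 19, 3, 8, 25, 27]
Extract 20: [19, 8, 3, 20, 25, 27]
Extract 19: [8, 3, 19, 20, 25, 27]
Extract 8: [3, 8, 19, 20, 25, 27]


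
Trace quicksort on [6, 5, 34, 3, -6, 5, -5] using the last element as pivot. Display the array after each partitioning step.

Partition 1: pivot=-5 at index 1 -> [-6, -5, 34, 3, 6, 5, 5]
Partition 2: pivot=5 at index 4 -> [-6, -5, 3, 5, 5, 34, 6]
Partition 3: pivot=5 at index 3 -> [-6, -5, 3, 5, 5, 34, 6]
Partition 4: pivot=6 at index 5 -> [-6, -5, 3, 5, 5, 6, 34]


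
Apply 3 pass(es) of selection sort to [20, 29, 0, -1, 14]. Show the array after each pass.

Pass 1: Select minimum -1 at index 3, swap -> [-1, 29, 0, 20, 14]
Pass 2: Select minimum 0 at index 2, swap -> [-1, 0, 29, 20, 14]
Pass 3: Select minimum 14 at index 4, swap -> [-1, 0, 14, 20, 29]


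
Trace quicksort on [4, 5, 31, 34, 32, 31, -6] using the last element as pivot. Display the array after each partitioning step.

Partition 1: pivot=-6 at index 0 -> [-6, 5, 31, 34, 32, 31, 4]
Partition 2: pivot=4 at index 1 -> [-6, 4, 31, 34, 32, 31, 5]
Partition 3: pivot=5 at index 2 -> [-6, 4, 5, 34, 32, 31, 31]
Partition 4: pivot=31 at index 4 -> [-6, 4, 5, 31, 31, 34, 32]
Partition 5: pivot=32 at index 5 -> [-6, 4, 5, 31, 31, 32, 34]


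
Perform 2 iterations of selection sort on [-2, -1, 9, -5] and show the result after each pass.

Pass 1: Select minimum -5 at index 3, swap -> [-5, -1, 9, -2]
Pass 2: Select minimum -2 at index 3, swap -> [-5, -2, 9, -1]


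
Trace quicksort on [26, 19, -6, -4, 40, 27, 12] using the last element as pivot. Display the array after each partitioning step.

Partition 1: pivot=12 at index 2 -> [-6, -4, 12, 19, 40, 27, 26]
Partition 2: pivot=-4 at index 1 -> [-6, -4, 12, 19, 40, 27, 26]
Partition 3: pivot=26 at index 4 -> [-6, -4, 12, 19, 26, 27, 40]
Partition 4: pivot=40 at index 6 -> [-6, -4, 12, 19, 26, 27, 40]


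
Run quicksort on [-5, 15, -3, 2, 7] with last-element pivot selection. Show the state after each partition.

Partition 1: pivot=7 at index 3 -> [-5, -3, 2, 7, 15]
Partition 2: pivot=2 at index 2 -> [-5, -3, 2, 7, 15]
Partition 3: pivot=-3 at index 1 -> [-5, -3, 2, 7, 15]


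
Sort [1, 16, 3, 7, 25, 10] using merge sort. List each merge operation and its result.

Divide and conquer:
  Merge [16] + [3] -> [3, 16]
  Merge [1] + [3, 16] -> [1, 3, 16]
  Merge [25] + [10] -> [10, 25]
  Merge [7] + [10, 25] -> [7, 10, 25]
  Merge [1, 3, 16] + [7, 10, 25] -> [1, 3, 7, 10, 16, 25]


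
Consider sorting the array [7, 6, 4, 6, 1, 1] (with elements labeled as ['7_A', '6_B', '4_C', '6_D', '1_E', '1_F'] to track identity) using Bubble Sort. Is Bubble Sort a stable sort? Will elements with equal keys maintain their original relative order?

Trace Bubble Sort on the labeled array (the key is the number; the letter only tracks identity):
  After pass 1: [6_B, 4_C, 6_D, 1_E, 1_F, 7_A]
  After pass 2: [4_C, 6_B, 1_E, 1_F, 6_D, 7_A]
  After pass 3: [4_C, 1_E, 1_F, 6_B, 6_D, 7_A]
  After pass 4: [1_E, 1_F, 4_C, 6_B, 6_D, 7_A]
  After pass 5: [1_E, 1_F, 4_C, 6_B, 6_D, 7_A] (no swaps, done)
Final order: [1_E, 1_F, 4_C, 6_B, 6_D, 7_A]
Equal keys:
  value 1: originally 1_E, 1_F; after sorting 1_E, 1_F -> order preserved
  value 6: originally 6_B, 6_D; after sorting 6_B, 6_D -> order preserved
All equal keys kept their original relative order. Bubble Sort is stable: it only swaps adjacent elements when the left one is strictly greater, so equal keys never move past each other.
Answer: Stable


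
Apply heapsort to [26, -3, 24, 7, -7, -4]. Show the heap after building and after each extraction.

Build heap: [26, 7, 24, -3, -7, -4]
Extract 26: [24, 7, -4, -3, -7, 26]
Extract 24: [7, -3, -4, -7, 24, 26]
Extract 7: [-3, -7, -4, 7, 24, 26]
Extract -3: [-4, -7, -3, 7, 24, 26]
Extract -4: [-7, -4, -3, 7, 24, 26]


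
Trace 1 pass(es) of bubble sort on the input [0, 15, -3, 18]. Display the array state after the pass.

After pass 1: [0, -3, 15, 18] (1 swaps)
Total swaps: 1


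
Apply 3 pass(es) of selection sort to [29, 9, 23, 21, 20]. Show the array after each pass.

Pass 1: Select minimum 9 at index 1, swap -> [9, 29, 23, 21, 20]
Pass 2: Select minimum 20 at index 4, swap -> [9, 20, 23, 21, 29]
Pass 3: Select minimum 21 at index 3, swap -> [9, 20, 21, 23, 29]


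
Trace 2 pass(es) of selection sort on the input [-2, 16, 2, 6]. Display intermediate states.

Pass 1: Select minimum -2 at index 0, swap -> [-2, 16, 2, 6]
Pass 2: Select minimum 2 at index 2, swap -> [-2, 2, 16, 6]


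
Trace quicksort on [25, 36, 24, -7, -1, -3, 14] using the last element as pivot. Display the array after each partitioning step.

Partition 1: pivot=14 at index 3 -> [-7, -1, -3, 14, 36, 24, 25]
Partition 2: pivot=-3 at index 1 -> [-7, -3, -1, 14, 36, 24, 25]
Partition 3: pivot=25 at index 5 -> [-7, -3, -1, 14, 24, 25, 36]


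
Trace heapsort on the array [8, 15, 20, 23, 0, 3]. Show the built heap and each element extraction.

Build heap: [23, 15, 20, 8, 0, 3]
Extract 23: [20, 15, 3, 8, 0, 23]
Extract 20: [15, 8, 3, 0, 20, 23]
Extract 15: [8, 0, 3, 15, 20, 23]
Extract 8: [3, 0, 8, 15, 20, 23]
Extract 3: [0, 3, 8, 15, 20, 23]


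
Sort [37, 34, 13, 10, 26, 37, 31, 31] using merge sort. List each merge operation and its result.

Divide and conquer:
  Merge [37] + [34] -> [34, 37]
  Merge [13] + [10] -> [10, 13]
  Merge [34, 37] + [10, 13] -> [10, 13, 34, 37]
  Merge [26] + [37] -> [26, 37]
  Merge [31] + [31] -> [31, 31]
  Merge [26, 37] + [31, 31] -> [26, 31, 31, 37]
  Merge [10, 13, 34, 37] + [26, 31, 31, 37] -> [10, 13, 26, 31, 31, 34, 37, 37]


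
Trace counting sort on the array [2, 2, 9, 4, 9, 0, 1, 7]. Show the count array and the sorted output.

Count array: [1, 1, 2, 0, 1, 0, 0, 1, 0, 2]
(count[i] = number of elements equal to i)
Cumulative count: [1, 2, 4, 4, 5, 5, 5, 6, 6, 8]
Sorted: [0, 1, 2, 2, 4, 7, 9, 9]


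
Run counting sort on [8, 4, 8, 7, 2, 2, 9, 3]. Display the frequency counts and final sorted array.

Count array: [0, 0, 2, 1, 1, 0, 0, 1, 2, 1]
(count[i] = number of elements equal to i)
Cumulative count: [0, 0, 2, 3, 4, 4, 4, 5, 7, 8]
Sorted: [2, 2, 3, 4, 7, 8, 8, 9]


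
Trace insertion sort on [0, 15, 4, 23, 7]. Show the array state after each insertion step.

First element 0 is already 'sorted'
Insert 15: shifted 0 elements -> [0, 15, 4, 23, 7]
Insert 4: shifted 1 elements -> [0, 4, 15, 23, 7]
Insert 23: shifted 0 elements -> [0, 4, 15, 23, 7]
Insert 7: shifted 2 elements -> [0, 4, 7, 15, 23]


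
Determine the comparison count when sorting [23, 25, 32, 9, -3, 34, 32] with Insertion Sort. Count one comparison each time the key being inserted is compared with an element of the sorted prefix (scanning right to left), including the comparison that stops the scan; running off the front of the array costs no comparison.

Insert 25: 23 <= 25 (stop) = 1 comparison(s) -> [23, 25, 32, 9, -3, 34, 32]
Insert 32: 25 <= 32 (stop) = 1 comparison(s) -> [23, 25, 32, 9, -3, 34, 32]
Insert 9: 32 > 9 (shift), 25 > 9 (shift), 23 > 9 (shift), reached front = 3 comparison(s) -> [9, 23, 25, 32, -3, 34, 32]
Insert -3: 32 > -3 (shift), 25 > -3 (shift), 23 > -3 (shift), 9 > -3 (shift), reached front = 4 comparison(s) -> [-3, 9, 23, 25, 32, 34, 32]
Insert 34: 32 <= 34 (stop) = 1 comparison(s) -> [-3, 9, 23, 25, 32, 34, 32]
Insert 32: 34 > 32 (shift), 32 <= 32 (stop) = 2 comparison(s) -> [-3, 9, 23, 25, 32, 32, 34]
Total comparisons: 1 + 1 + 3 + 4 + 1 + 2 = 12


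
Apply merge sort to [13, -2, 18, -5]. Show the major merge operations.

Divide and conquer:
  Merge [13] + [-2] -> [-2, 13]
  Merge [18] + [-5] -> [-5, 18]
  Merge [-2, 13] + [-5, 18] -> [-5, -2, 13, 18]


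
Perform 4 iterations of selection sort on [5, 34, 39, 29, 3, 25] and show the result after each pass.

Pass 1: Select minimum 3 at index 4, swap -> [3, 34, 39, 29, 5, 25]
Pass 2: Select minimum 5 at index 4, swap -> [3, 5, 39, 29, 34, 25]
Pass 3: Select minimum 25 at index 5, swap -> [3, 5, 25, 29, 34, 39]
Pass 4: Select minimum 29 at index 3, swap -> [3, 5, 25, 29, 34, 39]


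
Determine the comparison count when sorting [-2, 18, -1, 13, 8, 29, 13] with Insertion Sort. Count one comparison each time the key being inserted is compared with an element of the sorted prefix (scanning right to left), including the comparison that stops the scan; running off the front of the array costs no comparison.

Insert 18: -2 <= 18 (stop) = 1 comparison(s) -> [-2, 18, -1, 13, 8, 29, 13]
Insert -1: 18 > -1 (shift), -2 <= -1 (stop) = 2 comparison(s) -> [-2, -1, 18, 13, 8, 29, 13]
Insert 13: 18 > 13 (shift), -1 <= 13 (stop) = 2 comparison(s) -> [-2, -1, 13, 18, 8, 29, 13]
Insert 8: 18 > 8 (shift), 13 > 8 (shift), -1 <= 8 (stop) = 3 comparison(s) -> [-2, -1, 8, 13, 18, 29, 13]
Insert 29: 18 <= 29 (stop) = 1 comparison(s) -> [-2, -1, 8, 13, 18, 29, 13]
Insert 13: 29 > 13 (shift), 18 > 13 (shift), 13 <= 13 (stop) = 3 comparison(s) -> [-2, -1, 8, 13, 13, 18, 29]
Total comparisons: 1 + 2 + 2 + 3 + 1 + 3 = 12


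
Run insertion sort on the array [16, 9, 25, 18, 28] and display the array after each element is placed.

First element 16 is already 'sorted'
Insert 9: shifted 1 elements -> [9, 16, 25, 18, 28]
Insert 25: shifted 0 elements -> [9, 16, 25, 18, 28]
Insert 18: shifted 1 elements -> [9, 16, 18, 25, 28]
Insert 28: shifted 0 elements -> [9, 16, 18, 25, 28]


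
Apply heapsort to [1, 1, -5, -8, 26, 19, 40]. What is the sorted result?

Build heap: [40, 26, 19, -8, 1, 1, -5]
Extract 40: [26, 1, 19, -8, -5, 1, 40]
Extract 26: [19, 1, 1, -8, -5, 26, 40]
Extract 19: [1, -5, 1, -8, 19, 26, 40]
Extract 1: [1, -5, -8, 1, 19, 26, 40]
Extract 1: [-5, -8, 1, 1, 19, 26, 40]
Extract -5: [-8, -5, 1, 1, 19, 26, 40]


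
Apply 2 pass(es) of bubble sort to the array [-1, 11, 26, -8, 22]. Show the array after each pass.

After pass 1: [-1, 11, -8, 22, 26] (2 swaps)
After pass 2: [-1, -8, 11, 22, 26] (1 swaps)
Total swaps: 3


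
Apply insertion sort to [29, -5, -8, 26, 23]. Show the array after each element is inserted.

First element 29 is already 'sorted'
Insert -5: shifted 1 elements -> [-5, 29, -8, 26, 23]
Insert -8: shifted 2 elements -> [-8, -5, 29, 26, 23]
Insert 26: shifted 1 elements -> [-8, -5, 26, 29, 23]
Insert 23: shifted 2 elements -> [-8, -5, 23, 26, 29]


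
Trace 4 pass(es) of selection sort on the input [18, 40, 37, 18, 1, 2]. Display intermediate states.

Pass 1: Select minimum 1 at index 4, swap -> [1, 40, 37, 18, 18, 2]
Pass 2: Select minimum 2 at index 5, swap -> [1, 2, 37, 18, 18, 40]
Pass 3: Select minimum 18 at index 3, swap -> [1, 2, 18, 37, 18, 40]
Pass 4: Select minimum 18 at index 4, swap -> [1, 2, 18, 18, 37, 40]


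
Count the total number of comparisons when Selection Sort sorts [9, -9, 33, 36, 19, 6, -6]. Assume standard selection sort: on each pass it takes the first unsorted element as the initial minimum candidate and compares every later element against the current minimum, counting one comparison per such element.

Pass 1: scan indices 1..6 for the minimum = 6 comparison(s); min is -9, place at index 0 -> [-9, 9, 33, 36, 19, 6, -6]
Pass 2: scan indices 2..6 for the minimum = 5 comparison(s); min is -6, place at index 1 -> [-9, -6, 33, 36, 19, 6, 9]
Pass 3: scan indices 3..6 for the minimum = 4 comparison(s); min is 6, place at index 2 -> [-9, -6, 6, 36, 19, 33, 9]
Pass 4: scan indices 4..6 for the minimum = 3 comparison(s); min is 9, place at index 3 -> [-9, -6, 6, 9, 19, 33, 36]
Pass 5: scan indices 5..6 for the minimum = 2 comparison(s); min is 19, place at index 4 -> [-9, -6, 6, 9, 19, 33, 36]
Pass 6: scan indices 6..6 for the minimum = 1 comparison(s); min is 33, place at index 5 -> [-9, -6, 6, 9, 19, 33, 36]
Selection sort always scans the whole unsorted suffix, so the count is (n-1) + (n-2) + ... + 1 = n(n-1)/2 = 7*6/2 = 21 regardless of the input order.
Total comparisons: 6 + 5 + 4 + 3 + 2 + 1 = 21


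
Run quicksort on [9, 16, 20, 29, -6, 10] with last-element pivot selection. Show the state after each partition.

Partition 1: pivot=10 at index 2 -> [9, -6, 10, 29, 16, 20]
Partition 2: pivot=-6 at index 0 -> [-6, 9, 10, 29, 16, 20]
Partition 3: pivot=20 at index 4 -> [-6, 9, 10, 16, 20, 29]


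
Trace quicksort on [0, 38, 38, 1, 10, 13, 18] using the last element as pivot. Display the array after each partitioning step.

Partition 1: pivot=18 at index 4 -> [0, 1, 10, 13, 18, 38, 38]
Partition 2: pivot=13 at index 3 -> [0, 1, 10, 13, 18, 38, 38]
Partition 3: pivot=10 at index 2 -> [0, 1, 10, 13, 18, 38, 38]
Partition 4: pivot=1 at index 1 -> [0, 1, 10, 13, 18, 38, 38]
Partition 5: pivot=38 at index 6 -> [0, 1, 10, 13, 18, 38, 38]


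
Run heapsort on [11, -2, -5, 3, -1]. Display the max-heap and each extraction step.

Build heap: [11, 3, -5, -2, -1]
Extract 11: [3, -1, -5, -2, 11]
Extract 3: [-1, -2, -5, 3, 11]
Extract -1: [-2, -5, -1, 3, 11]
Extract -2: [-5, -2, -1, 3, 11]


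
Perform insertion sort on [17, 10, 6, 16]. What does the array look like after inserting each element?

First element 17 is already 'sorted'
Insert 10: shifted 1 elements -> [10, 17, 6, 16]
Insert 6: shifted 2 elements -> [6, 10, 17, 16]
Insert 16: shifted 1 elements -> [6, 10, 16, 17]


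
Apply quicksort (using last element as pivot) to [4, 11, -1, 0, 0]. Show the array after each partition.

Partition 1: pivot=0 at index 2 -> [-1, 0, 0, 11, 4]
Partition 2: pivot=0 at index 1 -> [-1, 0, 0, 11, 4]
Partition 3: pivot=4 at index 3 -> [-1, 0, 0, 4, 11]


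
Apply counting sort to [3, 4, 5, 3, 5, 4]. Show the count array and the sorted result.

Count array: [0, 0, 0, 2, 2, 2]
(count[i] = number of elements equal to i)
Cumulative count: [0, 0, 0, 2, 4, 6]
Sorted: [3, 3, 4, 4, 5, 5]


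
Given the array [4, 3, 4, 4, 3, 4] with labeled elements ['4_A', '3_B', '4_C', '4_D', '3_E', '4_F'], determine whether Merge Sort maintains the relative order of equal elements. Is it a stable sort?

Trace Merge Sort on the labeled array (the key is the number; the letter only tracks identity):
  Merge [3_B] + [4_C] -> [3_B, 4_C]
  Merge [4_A] + [3_B, 4_C] -> [3_B, 4_A, 4_C]
  Merge [3_E] + [4_F] -> [3_E, 4_F]
  Merge [4_D] + [3_E, 4_F] -> [3_E, 4_D, 4_F]
  Merge [3_B, 4_A, 4_C] + [3_E, 4_D, 4_F] -> [3_B, 3_E, 4_A, 4_C, 4_D, 4_F]
Final order: [3_B, 3_E, 4_A, 4_C, 4_D, 4_F]
Equal keys:
  value 3: originally 3_B, 3_E; after sorting 3_B, 3_E -> order preserved
  value 4: originally 4_A, 4_C, 4_D, 4_F; after sorting 4_A, 4_C, 4_D, 4_F -> order preserved
All equal keys kept their original relative order. Merge Sort is stable: when the heads of the two halves are equal the merge takes from the left half first.
Answer: Stable


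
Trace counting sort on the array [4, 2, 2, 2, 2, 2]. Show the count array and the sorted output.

Count array: [0, 0, 5, 0, 1]
(count[i] = number of elements equal to i)
Cumulative count: [0, 0, 5, 5, 6]
Sorted: [2, 2, 2, 2, 2, 4]


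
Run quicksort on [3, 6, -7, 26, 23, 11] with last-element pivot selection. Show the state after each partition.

Partition 1: pivot=11 at index 3 -> [3, 6, -7, 11, 23, 26]
Partition 2: pivot=-7 at index 0 -> [-7, 6, 3, 11, 23, 26]
Partition 3: pivot=3 at index 1 -> [-7, 3, 6, 11, 23, 26]
Partition 4: pivot=26 at index 5 -> [-7, 3, 6, 11, 23, 26]


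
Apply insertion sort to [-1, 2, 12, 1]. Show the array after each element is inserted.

First element -1 is already 'sorted'
Insert 2: shifted 0 elements -> [-1, 2, 12, 1]
Insert 12: shifted 0 elements -> [-1, 2, 12, 1]
Insert 1: shifted 2 elements -> [-1, 1, 2, 12]


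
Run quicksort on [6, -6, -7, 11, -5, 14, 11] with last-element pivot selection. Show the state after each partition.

Partition 1: pivot=11 at index 5 -> [6, -6, -7, 11, -5, 11, 14]
Partition 2: pivot=-5 at index 2 -> [-6, -7, -5, 11, 6, 11, 14]
Partition 3: pivot=-7 at index 0 -> [-7, -6, -5, 11, 6, 11, 14]
Partition 4: pivot=6 at index 3 -> [-7, -6, -5, 6, 11, 11, 14]


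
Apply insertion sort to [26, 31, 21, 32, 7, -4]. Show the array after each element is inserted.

First element 26 is already 'sorted'
Insert 31: shifted 0 elements -> [26, 31, 21, 32, 7, -4]
Insert 21: shifted 2 elements -> [21, 26, 31, 32, 7, -4]
Insert 32: shifted 0 elements -> [21, 26, 31, 32, 7, -4]
Insert 7: shifted 4 elements -> [7, 21, 26, 31, 32, -4]
Insert -4: shifted 5 elements -> [-4, 7, 21, 26, 31, 32]


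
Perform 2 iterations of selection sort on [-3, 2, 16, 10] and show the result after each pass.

Pass 1: Select minimum -3 at index 0, swap -> [-3, 2, 16, 10]
Pass 2: Select minimum 2 at index 1, swap -> [-3, 2, 16, 10]


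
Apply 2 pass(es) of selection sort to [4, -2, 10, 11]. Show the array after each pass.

Pass 1: Select minimum -2 at index 1, swap -> [-2, 4, 10, 11]
Pass 2: Select minimum 4 at index 1, swap -> [-2, 4, 10, 11]


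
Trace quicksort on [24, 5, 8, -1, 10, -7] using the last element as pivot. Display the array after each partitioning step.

Partition 1: pivot=-7 at index 0 -> [-7, 5, 8, -1, 10, 24]
Partition 2: pivot=24 at index 5 -> [-7, 5, 8, -1, 10, 24]
Partition 3: pivot=10 at index 4 -> [-7, 5, 8, -1, 10, 24]
Partition 4: pivot=-1 at index 1 -> [-7, -1, 8, 5, 10, 24]
Partition 5: pivot=5 at index 2 -> [-7, -1, 5, 8, 10, 24]


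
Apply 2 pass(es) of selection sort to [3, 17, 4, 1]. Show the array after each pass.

Pass 1: Select minimum 1 at index 3, swap -> [1, 17, 4, 3]
Pass 2: Select minimum 3 at index 3, swap -> [1, 3, 4, 17]


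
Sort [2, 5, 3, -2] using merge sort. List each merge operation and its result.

Divide and conquer:
  Merge [2] + [5] -> [2, 5]
  Merge [3] + [-2] -> [-2, 3]
  Merge [2, 5] + [-2, 3] -> [-2, 2, 3, 5]


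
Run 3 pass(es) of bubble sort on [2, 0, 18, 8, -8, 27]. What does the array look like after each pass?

After pass 1: [0, 2, 8, -8, 18, 27] (3 swaps)
After pass 2: [0, 2, -8, 8, 18, 27] (1 swaps)
After pass 3: [0, -8, 2, 8, 18, 27] (1 swaps)
Total swaps: 5


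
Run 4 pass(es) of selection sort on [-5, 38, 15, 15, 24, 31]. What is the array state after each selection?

Pass 1: Select minimum -5 at index 0, swap -> [-5, 38, 15, 15, 24, 31]
Pass 2: Select minimum 15 at index 2, swap -> [-5, 15, 38, 15, 24, 31]
Pass 3: Select minimum 15 at index 3, swap -> [-5, 15, 15, 38, 24, 31]
Pass 4: Select minimum 24 at index 4, swap -> [-5, 15, 15, 24, 38, 31]


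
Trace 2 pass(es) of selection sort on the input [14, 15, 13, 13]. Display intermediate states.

Pass 1: Select minimum 13 at index 2, swap -> [13, 15, 14, 13]
Pass 2: Select minimum 13 at index 3, swap -> [13, 13, 14, 15]


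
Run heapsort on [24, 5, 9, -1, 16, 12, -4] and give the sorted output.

Build heap: [24, 16, 12, -1, 5, 9, -4]
Extract 24: [16, 5, 12, -1, -4, 9, 24]
Extract 16: [12, 5, 9, -1, -4, 16, 24]
Extract 12: [9, 5, -4, -1, 12, 16, 24]
Extract 9: [5, -1, -4, 9, 12, 16, 24]
Extract 5: [-1, -4, 5, 9, 12, 16, 24]
Extract -1: [-4, -1, 5, 9, 12, 16, 24]


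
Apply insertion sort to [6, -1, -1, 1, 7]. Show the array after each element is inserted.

First element 6 is already 'sorted'
Insert -1: shifted 1 elements -> [-1, 6, -1, 1, 7]
Insert -1: shifted 1 elements -> [-1, -1, 6, 1, 7]
Insert 1: shifted 1 elements -> [-1, -1, 1, 6, 7]
Insert 7: shifted 0 elements -> [-1, -1, 1, 6, 7]


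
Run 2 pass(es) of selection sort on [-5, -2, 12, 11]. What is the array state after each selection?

Pass 1: Select minimum -5 at index 0, swap -> [-5, -2, 12, 11]
Pass 2: Select minimum -2 at index 1, swap -> [-5, -2, 12, 11]


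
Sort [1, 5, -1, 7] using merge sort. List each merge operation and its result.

Divide and conquer:
  Merge [1] + [5] -> [1, 5]
  Merge [-1] + [7] -> [-1, 7]
  Merge [1, 5] + [-1, 7] -> [-1, 1, 5, 7]


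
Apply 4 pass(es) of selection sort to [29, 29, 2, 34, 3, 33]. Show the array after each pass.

Pass 1: Select minimum 2 at index 2, swap -> [2, 29, 29, 34, 3, 33]
Pass 2: Select minimum 3 at index 4, swap -> [2, 3, 29, 34, 29, 33]
Pass 3: Select minimum 29 at index 2, swap -> [2, 3, 29, 34, 29, 33]
Pass 4: Select minimum 29 at index 4, swap -> [2, 3, 29, 29, 34, 33]


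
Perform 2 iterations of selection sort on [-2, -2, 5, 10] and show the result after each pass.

Pass 1: Select minimum -2 at index 0, swap -> [-2, -2, 5, 10]
Pass 2: Select minimum -2 at index 1, swap -> [-2, -2, 5, 10]


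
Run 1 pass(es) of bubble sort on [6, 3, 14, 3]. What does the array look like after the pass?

After pass 1: [3, 6, 3, 14] (2 swaps)
Total swaps: 2


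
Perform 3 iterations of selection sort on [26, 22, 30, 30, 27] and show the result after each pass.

Pass 1: Select minimum 22 at index 1, swap -> [22, 26, 30, 30, 27]
Pass 2: Select minimum 26 at index 1, swap -> [22, 26, 30, 30, 27]
Pass 3: Select minimum 27 at index 4, swap -> [22, 26, 27, 30, 30]


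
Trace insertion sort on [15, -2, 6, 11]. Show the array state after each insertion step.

First element 15 is already 'sorted'
Insert -2: shifted 1 elements -> [-2, 15, 6, 11]
Insert 6: shifted 1 elements -> [-2, 6, 15, 11]
Insert 11: shifted 1 elements -> [-2, 6, 11, 15]


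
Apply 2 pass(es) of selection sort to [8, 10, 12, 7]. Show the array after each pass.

Pass 1: Select minimum 7 at index 3, swap -> [7, 10, 12, 8]
Pass 2: Select minimum 8 at index 3, swap -> [7, 8, 12, 10]


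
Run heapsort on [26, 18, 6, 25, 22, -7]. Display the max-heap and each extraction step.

Build heap: [26, 25, 6, 18, 22, -7]
Extract 26: [25, 22, 6, 18, -7, 26]
Extract 25: [22, 18, 6, -7, 25, 26]
Extract 22: [18, -7, 6, 22, 25, 26]
Extract 18: [6, -7, 18, 22, 25, 26]
Extract 6: [-7, 6, 18, 22, 25, 26]


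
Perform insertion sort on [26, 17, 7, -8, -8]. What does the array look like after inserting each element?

First element 26 is already 'sorted'
Insert 17: shifted 1 elements -> [17, 26, 7, -8, -8]
Insert 7: shifted 2 elements -> [7, 17, 26, -8, -8]
Insert -8: shifted 3 elements -> [-8, 7, 17, 26, -8]
Insert -8: shifted 3 elements -> [-8, -8, 7, 17, 26]


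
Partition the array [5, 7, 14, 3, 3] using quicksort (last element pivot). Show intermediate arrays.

Partition 1: pivot=3 at index 1 -> [3, 3, 14, 5, 7]
Partition 2: pivot=7 at index 3 -> [3, 3, 5, 7, 14]


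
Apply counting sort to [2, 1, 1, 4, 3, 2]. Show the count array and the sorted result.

Count array: [0, 2, 2, 1, 1]
(count[i] = number of elements equal to i)
Cumulative count: [0, 2, 4, 5, 6]
Sorted: [1, 1, 2, 2, 3, 4]


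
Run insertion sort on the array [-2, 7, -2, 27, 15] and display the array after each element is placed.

First element -2 is already 'sorted'
Insert 7: shifted 0 elements -> [-2, 7, -2, 27, 15]
Insert -2: shifted 1 elements -> [-2, -2, 7, 27, 15]
Insert 27: shifted 0 elements -> [-2, -2, 7, 27, 15]
Insert 15: shifted 1 elements -> [-2, -2, 7, 15, 27]


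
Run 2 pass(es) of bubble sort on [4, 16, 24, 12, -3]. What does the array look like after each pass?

After pass 1: [4, 16, 12, -3, 24] (2 swaps)
After pass 2: [4, 12, -3, 16, 24] (2 swaps)
Total swaps: 4


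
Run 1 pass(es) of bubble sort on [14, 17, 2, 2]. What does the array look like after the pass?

After pass 1: [14, 2, 2, 17] (2 swaps)
Total swaps: 2


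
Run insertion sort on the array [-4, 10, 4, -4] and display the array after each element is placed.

First element -4 is already 'sorted'
Insert 10: shifted 0 elements -> [-4, 10, 4, -4]
Insert 4: shifted 1 elements -> [-4, 4, 10, -4]
Insert -4: shifted 2 elements -> [-4, -4, 4, 10]


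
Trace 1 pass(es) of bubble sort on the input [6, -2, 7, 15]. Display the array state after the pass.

After pass 1: [-2, 6, 7, 15] (1 swaps)
Total swaps: 1


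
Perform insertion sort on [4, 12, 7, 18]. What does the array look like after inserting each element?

First element 4 is already 'sorted'
Insert 12: shifted 0 elements -> [4, 12, 7, 18]
Insert 7: shifted 1 elements -> [4, 7, 12, 18]
Insert 18: shifted 0 elements -> [4, 7, 12, 18]


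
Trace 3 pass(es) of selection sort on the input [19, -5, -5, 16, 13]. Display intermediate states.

Pass 1: Select minimum -5 at index 1, swap -> [-5, 19, -5, 16, 13]
Pass 2: Select minimum -5 at index 2, swap -> [-5, -5, 19, 16, 13]
Pass 3: Select minimum 13 at index 4, swap -> [-5, -5, 13, 16, 19]


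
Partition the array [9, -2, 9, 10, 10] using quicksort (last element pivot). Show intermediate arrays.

Partition 1: pivot=10 at index 4 -> [9, -2, 9, 10, 10]
Partition 2: pivot=10 at index 3 -> [9, -2, 9, 10, 10]
Partition 3: pivot=9 at index 2 -> [9, -2, 9, 10, 10]
Partition 4: pivot=-2 at index 0 -> [-2, 9, 9, 10, 10]


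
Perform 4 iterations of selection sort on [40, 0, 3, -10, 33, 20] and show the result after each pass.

Pass 1: Select minimum -10 at index 3, swap -> [-10, 0, 3, 40, 33, 20]
Pass 2: Select minimum 0 at index 1, swap -> [-10, 0, 3, 40, 33, 20]
Pass 3: Select minimum 3 at index 2, swap -> [-10, 0, 3, 40, 33, 20]
Pass 4: Select minimum 20 at index 5, swap -> [-10, 0, 3, 20, 33, 40]


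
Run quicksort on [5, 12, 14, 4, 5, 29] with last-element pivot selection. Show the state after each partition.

Partition 1: pivot=29 at index 5 -> [5, 12, 14, 4, 5, 29]
Partition 2: pivot=5 at index 2 -> [5, 4, 5, 12, 14, 29]
Partition 3: pivot=4 at index 0 -> [4, 5, 5, 12, 14, 29]
Partition 4: pivot=14 at index 4 -> [4, 5, 5, 12, 14, 29]


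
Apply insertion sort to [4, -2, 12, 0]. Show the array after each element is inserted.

First element 4 is already 'sorted'
Insert -2: shifted 1 elements -> [-2, 4, 12, 0]
Insert 12: shifted 0 elements -> [-2, 4, 12, 0]
Insert 0: shifted 2 elements -> [-2, 0, 4, 12]


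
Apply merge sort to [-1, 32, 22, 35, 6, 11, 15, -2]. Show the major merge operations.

Divide and conquer:
  Merge [-1] + [32] -> [-1, 32]
  Merge [22] + [35] -> [22, 35]
  Merge [-1, 32] + [22, 35] -> [-1, 22, 32, 35]
  Merge [6] + [11] -> [6, 11]
  Merge [15] + [-2] -> [-2, 15]
  Merge [6, 11] + [-2, 15] -> [-2, 6, 11, 15]
  Merge [-1, 22, 32, 35] + [-2, 6, 11, 15] -> [-2, -1, 6, 11, 15, 22, 32, 35]


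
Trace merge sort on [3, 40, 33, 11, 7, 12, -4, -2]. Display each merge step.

Divide and conquer:
  Merge [3] + [40] -> [3, 40]
  Merge [33] + [11] -> [11, 33]
  Merge [3, 40] + [11, 33] -> [3, 11, 33, 40]
  Merge [7] + [12] -> [7, 12]
  Merge [-4] + [-2] -> [-4, -2]
  Merge [7, 12] + [-4, -2] -> [-4, -2, 7, 12]
  Merge [3, 11, 33, 40] + [-4, -2, 7, 12] -> [-4, -2, 3, 7, 11, 12, 33, 40]


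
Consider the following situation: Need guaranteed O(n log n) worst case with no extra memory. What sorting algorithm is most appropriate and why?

Best choice: Heapsort
Reason: Heapsort is O(n log n) worst case and sorts in-place; quicksort can degrade to O(n^2)


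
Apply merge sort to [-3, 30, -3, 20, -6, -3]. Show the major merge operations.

Divide and conquer:
  Merge [30] + [-3] -> [-3, 30]
  Merge [-3] + [-3, 30] -> [-3, -3, 30]
  Merge [-6] + [-3] -> [-6, -3]
  Merge [20] + [-6, -3] -> [-6, -3, 20]
  Merge [-3, -3, 30] + [-6, -3, 20] -> [-6, -3, -3, -3, 20, 30]


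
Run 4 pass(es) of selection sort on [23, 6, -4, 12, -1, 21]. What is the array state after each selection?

Pass 1: Select minimum -4 at index 2, swap -> [-4, 6, 23, 12, -1, 21]
Pass 2: Select minimum -1 at index 4, swap -> [-4, -1, 23, 12, 6, 21]
Pass 3: Select minimum 6 at index 4, swap -> [-4, -1, 6, 12, 23, 21]
Pass 4: Select minimum 12 at index 3, swap -> [-4, -1, 6, 12, 23, 21]


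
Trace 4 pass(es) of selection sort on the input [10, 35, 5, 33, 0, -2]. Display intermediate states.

Pass 1: Select minimum -2 at index 5, swap -> [-2, 35, 5, 33, 0, 10]
Pass 2: Select minimum 0 at index 4, swap -> [-2, 0, 5, 33, 35, 10]
Pass 3: Select minimum 5 at index 2, swap -> [-2, 0, 5, 33, 35, 10]
Pass 4: Select minimum 10 at index 5, swap -> [-2, 0, 5, 10, 35, 33]


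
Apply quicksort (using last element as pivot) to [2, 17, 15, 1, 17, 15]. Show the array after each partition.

Partition 1: pivot=15 at index 3 -> [2, 15, 1, 15, 17, 17]
Partition 2: pivot=1 at index 0 -> [1, 15, 2, 15, 17, 17]
Partition 3: pivot=2 at index 1 -> [1, 2, 15, 15, 17, 17]
Partition 4: pivot=17 at index 5 -> [1, 2, 15, 15, 17, 17]


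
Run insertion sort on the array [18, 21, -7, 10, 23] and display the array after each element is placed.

First element 18 is already 'sorted'
Insert 21: shifted 0 elements -> [18, 21, -7, 10, 23]
Insert -7: shifted 2 elements -> [-7, 18, 21, 10, 23]
Insert 10: shifted 2 elements -> [-7, 10, 18, 21, 23]
Insert 23: shifted 0 elements -> [-7, 10, 18, 21, 23]


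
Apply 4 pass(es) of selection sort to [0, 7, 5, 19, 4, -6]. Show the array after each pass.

Pass 1: Select minimum -6 at index 5, swap -> [-6, 7, 5, 19, 4, 0]
Pass 2: Select minimum 0 at index 5, swap -> [-6, 0, 5, 19, 4, 7]
Pass 3: Select minimum 4 at index 4, swap -> [-6, 0, 4, 19, 5, 7]
Pass 4: Select minimum 5 at index 4, swap -> [-6, 0, 4, 5, 19, 7]


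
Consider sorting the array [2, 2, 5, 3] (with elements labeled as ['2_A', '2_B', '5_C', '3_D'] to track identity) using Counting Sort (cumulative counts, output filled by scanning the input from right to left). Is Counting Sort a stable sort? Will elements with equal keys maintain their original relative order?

Trace Counting Sort on the labeled array (the key is the number; the letter only tracks identity):
  Counts for values 0..5: [0, 0, 2, 1, 0, 1]
  Cumulative counts: [0, 0, 2, 3, 3, 4]
  Scan right to left: place 3_D at output index 2
  Scan right to left: place 5_C at output index 3
  Scan right to left: place 2_B at output index 1
  Scan right to left: place 2_A at output index 0
  Output: [2_A, 2_B, 3_D, 5_C]
Equal keys:
  value 2: originally 2_A, 2_B; after sorting 2_A, 2_B -> order preserved
All equal keys kept their original relative order. Counting Sort is stable: scanning the input right to left with decreasing cumulative counts places later duplicates at later output positions.
Answer: Stable


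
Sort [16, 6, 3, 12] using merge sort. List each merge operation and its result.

Divide and conquer:
  Merge [16] + [6] -> [6, 16]
  Merge [3] + [12] -> [3, 12]
  Merge [6, 16] + [3, 12] -> [3, 6, 12, 16]


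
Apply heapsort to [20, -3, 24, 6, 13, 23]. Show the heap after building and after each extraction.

Build heap: [24, 13, 23, 6, -3, 20]
Extract 24: [23, 13, 20, 6, -3, 24]
Extract 23: [20, 13, -3, 6, 23, 24]
Extract 20: [13, 6, -3, 20, 23, 24]
Extract 13: [6, -3, 13, 20, 23, 24]
Extract 6: [-3, 6, 13, 20, 23, 24]


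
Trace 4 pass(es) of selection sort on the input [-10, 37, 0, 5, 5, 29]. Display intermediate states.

Pass 1: Select minimum -10 at index 0, swap -> [-10, 37, 0, 5, 5, 29]
Pass 2: Select minimum 0 at index 2, swap -> [-10, 0, 37, 5, 5, 29]
Pass 3: Select minimum 5 at index 3, swap -> [-10, 0, 5, 37, 5, 29]
Pass 4: Select minimum 5 at index 4, swap -> [-10, 0, 5, 5, 37, 29]


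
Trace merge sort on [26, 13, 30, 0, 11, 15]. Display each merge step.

Divide and conquer:
  Merge [13] + [30] -> [13, 30]
  Merge [26] + [13, 30] -> [13, 26, 30]
  Merge [11] + [15] -> [11, 15]
  Merge [0] + [11, 15] -> [0, 11, 15]
  Merge [13, 26, 30] + [0, 11, 15] -> [0, 11, 13, 15, 26, 30]


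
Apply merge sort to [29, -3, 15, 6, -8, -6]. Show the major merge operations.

Divide and conquer:
  Merge [-3] + [15] -> [-3, 15]
  Merge [29] + [-3, 15] -> [-3, 15, 29]
  Merge [-8] + [-6] -> [-8, -6]
  Merge [6] + [-8, -6] -> [-8, -6, 6]
  Merge [-3, 15, 29] + [-8, -6, 6] -> [-8, -6, -3, 6, 15, 29]


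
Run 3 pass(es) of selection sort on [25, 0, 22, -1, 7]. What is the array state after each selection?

Pass 1: Select minimum -1 at index 3, swap -> [-1, 0, 22, 25, 7]
Pass 2: Select minimum 0 at index 1, swap -> [-1, 0, 22, 25, 7]
Pass 3: Select minimum 7 at index 4, swap -> [-1, 0, 7, 25, 22]


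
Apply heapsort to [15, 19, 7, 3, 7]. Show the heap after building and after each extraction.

Build heap: [19, 15, 7, 3, 7]
Extract 19: [15, 7, 7, 3, 19]
Extract 15: [7, 3, 7, 15, 19]
Extract 7: [7, 3, 7, 15, 19]
Extract 7: [3, 7, 7, 15, 19]


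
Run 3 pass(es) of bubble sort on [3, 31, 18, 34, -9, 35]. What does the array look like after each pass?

After pass 1: [3, 18, 31, -9, 34, 35] (2 swaps)
After pass 2: [3, 18, -9, 31, 34, 35] (1 swaps)
After pass 3: [3, -9, 18, 31, 34, 35] (1 swaps)
Total swaps: 4


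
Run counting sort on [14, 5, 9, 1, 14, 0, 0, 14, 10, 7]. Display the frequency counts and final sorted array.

Count array: [2, 1, 0, 0, 0, 1, 0, 1, 0, 1, 1, 0, 0, 0, 3]
(count[i] = number of elements equal to i)
Cumulative count: [2, 3, 3, 3, 3, 4, 4, 5, 5, 6, 7, 7, 7, 7, 10]
Sorted: [0, 0, 1, 5, 7, 9, 10, 14, 14, 14]


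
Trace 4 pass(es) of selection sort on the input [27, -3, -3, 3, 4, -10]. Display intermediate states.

Pass 1: Select minimum -10 at index 5, swap -> [-10, -3, -3, 3, 4, 27]
Pass 2: Select minimum -3 at index 1, swap -> [-10, -3, -3, 3, 4, 27]
Pass 3: Select minimum -3 at index 2, swap -> [-10, -3, -3, 3, 4, 27]
Pass 4: Select minimum 3 at index 3, swap -> [-10, -3, -3, 3, 4, 27]


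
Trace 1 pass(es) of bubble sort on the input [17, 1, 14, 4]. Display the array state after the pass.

After pass 1: [1, 14, 4, 17] (3 swaps)
Total swaps: 3


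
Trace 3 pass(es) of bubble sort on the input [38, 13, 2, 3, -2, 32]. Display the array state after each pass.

After pass 1: [13, 2, 3, -2, 32, 38] (5 swaps)
After pass 2: [2, 3, -2, 13, 32, 38] (3 swaps)
After pass 3: [2, -2, 3, 13, 32, 38] (1 swaps)
Total swaps: 9


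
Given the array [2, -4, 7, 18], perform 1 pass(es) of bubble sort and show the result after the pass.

After pass 1: [-4, 2, 7, 18] (1 swaps)
Total swaps: 1


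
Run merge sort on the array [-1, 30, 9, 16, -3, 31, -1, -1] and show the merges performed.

Divide and conquer:
  Merge [-1] + [30] -> [-1, 30]
  Merge [9] + [16] -> [9, 16]
  Merge [-1, 30] + [9, 16] -> [-1, 9, 16, 30]
  Merge [-3] + [31] -> [-3, 31]
  Merge [-1] + [-1] -> [-1, -1]
  Merge [-3, 31] + [-1, -1] -> [-3, -1, -1, 31]
  Merge [-1, 9, 16, 30] + [-3, -1, -1, 31] -> [-3, -1, -1, -1, 9, 16, 30, 31]


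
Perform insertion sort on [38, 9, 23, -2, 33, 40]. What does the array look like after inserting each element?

First element 38 is already 'sorted'
Insert 9: shifted 1 elements -> [9, 38, 23, -2, 33, 40]
Insert 23: shifted 1 elements -> [9, 23, 38, -2, 33, 40]
Insert -2: shifted 3 elements -> [-2, 9, 23, 38, 33, 40]
Insert 33: shifted 1 elements -> [-2, 9, 23, 33, 38, 40]
Insert 40: shifted 0 elements -> [-2, 9, 23, 33, 38, 40]


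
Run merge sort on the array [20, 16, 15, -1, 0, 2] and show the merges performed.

Divide and conquer:
  Merge [16] + [15] -> [15, 16]
  Merge [20] + [15, 16] -> [15, 16, 20]
  Merge [0] + [2] -> [0, 2]
  Merge [-1] + [0, 2] -> [-1, 0, 2]
  Merge [15, 16, 20] + [-1, 0, 2] -> [-1, 0, 2, 15, 16, 20]


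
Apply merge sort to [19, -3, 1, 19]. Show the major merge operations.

Divide and conquer:
  Merge [19] + [-3] -> [-3, 19]
  Merge [1] + [19] -> [1, 19]
  Merge [-3, 19] + [1, 19] -> [-3, 1, 19, 19]


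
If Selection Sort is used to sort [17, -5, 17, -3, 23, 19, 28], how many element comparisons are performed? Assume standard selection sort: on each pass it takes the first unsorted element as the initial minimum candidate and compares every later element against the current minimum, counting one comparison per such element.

Pass 1: scan indices 1..6 for the minimum = 6 comparison(s); min is -5, place at index 0 -> [-5, 17, 17, -3, 23, 19, 28]
Pass 2: scan indices 2..6 for the minimum = 5 comparison(s); min is -3, place at index 1 -> [-5, -3, 17, 17, 23, 19, 28]
Pass 3: scan indices 3..6 for the minimum = 4 comparison(s); min is 17, place at index 2 -> [-5, -3, 17, 17, 23, 19, 28]
Pass 4: scan indices 4..6 for the minimum = 3 comparison(s); min is 17, place at index 3 -> [-5, -3, 17, 17, 23, 19, 28]
Pass 5: scan indices 5..6 for the minimum = 2 comparison(s); min is 19, place at index 4 -> [-5, -3, 17, 17, 19, 23, 28]
Pass 6: scan indices 6..6 for the minimum = 1 comparison(s); min is 23, place at index 5 -> [-5, -3, 17, 17, 19, 23, 28]
Selection sort always scans the whole unsorted suffix, so the count is (n-1) + (n-2) + ... + 1 = n(n-1)/2 = 7*6/2 = 21 regardless of the input order.
Total comparisons: 6 + 5 + 4 + 3 + 2 + 1 = 21


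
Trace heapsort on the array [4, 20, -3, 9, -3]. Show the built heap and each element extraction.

Build heap: [20, 9, -3, 4, -3]
Extract 20: [9, 4, -3, -3, 20]
Extract 9: [4, -3, -3, 9, 20]
Extract 4: [-3, -3, 4, 9, 20]
Extract -3: [-3, -3, 4, 9, 20]


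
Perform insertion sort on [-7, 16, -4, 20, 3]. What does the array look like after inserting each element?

First element -7 is already 'sorted'
Insert 16: shifted 0 elements -> [-7, 16, -4, 20, 3]
Insert -4: shifted 1 elements -> [-7, -4, 16, 20, 3]
Insert 20: shifted 0 elements -> [-7, -4, 16, 20, 3]
Insert 3: shifted 2 elements -> [-7, -4, 3, 16, 20]
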